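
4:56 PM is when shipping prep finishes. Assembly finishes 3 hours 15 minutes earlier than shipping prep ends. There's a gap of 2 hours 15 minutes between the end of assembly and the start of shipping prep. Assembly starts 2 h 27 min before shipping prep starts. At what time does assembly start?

1:29 PM

Assembly ends at 4:56 PM − 195 min = 1:41 PM.
Shipping prep starts at 1:41 PM + 135 min = 3:56 PM.
Assembly starts at 3:56 PM − 147 min = 1:29 PM.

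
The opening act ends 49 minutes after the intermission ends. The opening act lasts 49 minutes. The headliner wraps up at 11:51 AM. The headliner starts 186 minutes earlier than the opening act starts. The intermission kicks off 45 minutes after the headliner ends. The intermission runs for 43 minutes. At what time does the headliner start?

The intermission starts at 11:51 AM + 45 min = 12:36 PM.
The intermission ends at 12:36 PM + 43 min = 1:19 PM.
The opening act ends at 1:19 PM + 49 min = 2:08 PM.
The opening act starts at 2:08 PM − 49 min = 1:19 PM.
The headliner starts at 1:19 PM − 186 min = 10:13 AM.

10:13 AM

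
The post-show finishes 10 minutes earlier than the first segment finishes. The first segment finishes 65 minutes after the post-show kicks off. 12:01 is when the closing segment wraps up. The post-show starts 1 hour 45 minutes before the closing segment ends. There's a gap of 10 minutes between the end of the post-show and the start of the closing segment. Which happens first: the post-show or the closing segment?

the post-show

The post-show starts at 12:01 − 105 min = 10:16.
The first segment ends at 10:16 + 65 min = 11:21.
The post-show ends at 11:21 − 10 min = 11:11.
The closing segment starts at 11:11 + 10 min = 11:21.
The post-show starts at 10:16 and the closing segment starts at 11:21, so the post-show is first.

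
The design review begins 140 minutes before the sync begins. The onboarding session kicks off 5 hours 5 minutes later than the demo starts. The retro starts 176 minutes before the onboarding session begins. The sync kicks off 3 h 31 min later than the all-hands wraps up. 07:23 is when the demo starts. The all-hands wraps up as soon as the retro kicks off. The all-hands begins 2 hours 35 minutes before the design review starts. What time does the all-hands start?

08:08

The onboarding session starts at 07:23 + 305 min = 12:28.
The retro starts at 12:28 − 176 min = 09:32.
So the all-hands ends at 09:32.
The sync starts at 09:32 + 211 min = 13:03.
The design review starts at 13:03 − 140 min = 10:43.
The all-hands starts at 10:43 − 155 min = 08:08.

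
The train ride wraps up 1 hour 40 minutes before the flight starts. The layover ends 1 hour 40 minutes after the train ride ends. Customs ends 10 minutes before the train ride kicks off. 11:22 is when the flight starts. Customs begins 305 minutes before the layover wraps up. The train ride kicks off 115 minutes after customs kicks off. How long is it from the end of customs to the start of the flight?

The train ride ends at 11:22 − 100 min = 09:42.
The layover ends at 09:42 + 100 min = 11:22.
Customs starts at 11:22 − 305 min = 06:17.
The train ride starts at 06:17 + 115 min = 08:12.
Customs ends at 08:12 − 10 min = 08:02.
From 08:02 to 11:22 is 3 h 20 min.

3 h 20 min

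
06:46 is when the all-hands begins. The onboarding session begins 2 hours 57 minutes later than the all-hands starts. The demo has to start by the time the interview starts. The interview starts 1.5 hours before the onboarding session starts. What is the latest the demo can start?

08:13

The onboarding session starts at 06:46 + 177 min = 09:43.
The interview starts at 09:43 − 90 min = 08:13.
The demo is bounded by the interview, so the latest it can start is 08:13.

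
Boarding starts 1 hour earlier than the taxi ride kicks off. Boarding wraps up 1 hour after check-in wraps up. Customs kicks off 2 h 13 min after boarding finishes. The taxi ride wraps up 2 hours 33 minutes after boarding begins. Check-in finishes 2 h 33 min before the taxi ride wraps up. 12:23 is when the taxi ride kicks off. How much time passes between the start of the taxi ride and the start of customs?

133 minutes

Boarding starts at 12:23 − 60 min = 11:23.
The taxi ride ends at 11:23 + 153 min = 13:56.
Check-in ends at 13:56 − 153 min = 11:23.
Boarding ends at 11:23 + 60 min = 12:23.
Customs starts at 12:23 + 133 min = 14:36.
From 12:23 to 14:36 is 133 minutes.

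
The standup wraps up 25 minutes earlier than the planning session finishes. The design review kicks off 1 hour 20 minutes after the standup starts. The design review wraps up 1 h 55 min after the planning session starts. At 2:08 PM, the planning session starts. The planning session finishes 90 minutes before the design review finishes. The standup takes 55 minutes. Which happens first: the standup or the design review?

The design review ends at 2:08 PM + 115 min = 4:03 PM.
The planning session ends at 4:03 PM − 90 min = 2:33 PM.
The standup ends at 2:33 PM − 25 min = 2:08 PM.
The standup starts at 2:08 PM − 55 min = 1:13 PM.
The design review starts at 1:13 PM + 80 min = 2:33 PM.
The standup starts at 1:13 PM and the design review starts at 2:33 PM, so the standup is first.

the standup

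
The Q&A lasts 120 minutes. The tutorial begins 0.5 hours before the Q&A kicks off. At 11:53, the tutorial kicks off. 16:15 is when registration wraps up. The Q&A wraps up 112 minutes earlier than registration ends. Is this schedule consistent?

The Q&A ends at 16:15 − 112 min = 14:23.
The Q&A starts at 14:23 − 120 min = 12:23.
The tutorial starts at 12:23 − 30 min = 11:53.
That matches the stated 11:53, so the schedule is consistent.

Yes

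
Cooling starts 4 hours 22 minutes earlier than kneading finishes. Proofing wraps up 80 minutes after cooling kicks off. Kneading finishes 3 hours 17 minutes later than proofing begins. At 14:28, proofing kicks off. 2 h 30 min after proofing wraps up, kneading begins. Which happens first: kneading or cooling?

Kneading ends at 14:28 + 197 min = 17:45.
Cooling starts at 17:45 − 262 min = 13:23.
Proofing ends at 13:23 + 80 min = 14:43.
Kneading starts at 14:43 + 150 min = 17:13.
Kneading starts at 17:13 and cooling starts at 13:23, so cooling is first.

cooling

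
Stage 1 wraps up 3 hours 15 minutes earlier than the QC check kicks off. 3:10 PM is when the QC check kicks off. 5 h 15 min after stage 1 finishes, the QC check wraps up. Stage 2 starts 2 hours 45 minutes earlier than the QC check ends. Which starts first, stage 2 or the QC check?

Stage 1 ends at 3:10 PM − 195 min = 11:55 AM.
The QC check ends at 11:55 AM + 315 min = 5:10 PM.
Stage 2 starts at 5:10 PM − 165 min = 2:25 PM.
Stage 2 starts at 2:25 PM and the QC check starts at 3:10 PM, so stage 2 is first.

stage 2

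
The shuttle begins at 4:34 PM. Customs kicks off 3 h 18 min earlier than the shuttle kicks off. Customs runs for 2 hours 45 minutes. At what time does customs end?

4:01 PM

Customs starts at 4:34 PM − 198 min = 1:16 PM.
Customs ends at 1:16 PM + 165 min = 4:01 PM.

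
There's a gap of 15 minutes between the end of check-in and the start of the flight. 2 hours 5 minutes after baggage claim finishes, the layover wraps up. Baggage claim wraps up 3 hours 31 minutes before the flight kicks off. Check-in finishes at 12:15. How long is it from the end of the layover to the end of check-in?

1 h 11 min

The flight starts at 12:15 + 15 min = 12:30.
Baggage claim ends at 12:30 − 211 min = 08:59.
The layover ends at 08:59 + 125 min = 11:04.
From 11:04 to 12:15 is 1 h 11 min.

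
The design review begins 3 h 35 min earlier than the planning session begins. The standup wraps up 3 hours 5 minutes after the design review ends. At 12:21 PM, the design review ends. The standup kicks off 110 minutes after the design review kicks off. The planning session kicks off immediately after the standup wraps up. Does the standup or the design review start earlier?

the design review

The standup ends at 12:21 PM + 185 min = 3:26 PM.
So the planning session starts at 3:26 PM.
The design review starts at 3:26 PM − 215 min = 11:51 AM.
The standup starts at 11:51 AM + 110 min = 1:41 PM.
The standup starts at 1:41 PM and the design review starts at 11:51 AM, so the design review is first.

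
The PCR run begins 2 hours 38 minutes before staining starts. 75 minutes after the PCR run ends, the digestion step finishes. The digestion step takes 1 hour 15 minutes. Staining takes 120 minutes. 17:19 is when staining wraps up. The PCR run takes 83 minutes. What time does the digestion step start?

14:04

Staining starts at 17:19 − 120 min = 15:19.
The PCR run starts at 15:19 − 158 min = 12:41.
The PCR run ends at 12:41 + 83 min = 14:04.
The digestion step ends at 14:04 + 75 min = 15:19.
The digestion step starts at 15:19 − 75 min = 14:04.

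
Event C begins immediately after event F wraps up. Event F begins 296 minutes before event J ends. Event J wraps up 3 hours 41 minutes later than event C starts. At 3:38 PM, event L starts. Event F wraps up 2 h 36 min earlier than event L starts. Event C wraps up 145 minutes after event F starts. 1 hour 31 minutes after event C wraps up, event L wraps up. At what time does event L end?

3:43 PM

Event F ends at 3:38 PM − 156 min = 1:02 PM.
So event C starts at 1:02 PM.
Event J ends at 1:02 PM + 221 min = 4:43 PM.
Event F starts at 4:43 PM − 296 min = 11:47 AM.
Event C ends at 11:47 AM + 145 min = 2:12 PM.
Event L ends at 2:12 PM + 91 min = 3:43 PM.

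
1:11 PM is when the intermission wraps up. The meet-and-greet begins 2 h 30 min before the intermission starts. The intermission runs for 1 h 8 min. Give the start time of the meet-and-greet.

9:33 AM

The intermission starts at 1:11 PM − 68 min = 12:03 PM.
The meet-and-greet starts at 12:03 PM − 150 min = 9:33 AM.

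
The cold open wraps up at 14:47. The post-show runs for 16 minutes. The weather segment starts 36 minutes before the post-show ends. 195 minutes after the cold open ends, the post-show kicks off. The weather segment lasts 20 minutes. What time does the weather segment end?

18:02

The post-show starts at 14:47 + 195 min = 18:02.
The post-show ends at 18:02 + 16 min = 18:18.
The weather segment starts at 18:18 − 36 min = 17:42.
The weather segment ends at 17:42 + 20 min = 18:02.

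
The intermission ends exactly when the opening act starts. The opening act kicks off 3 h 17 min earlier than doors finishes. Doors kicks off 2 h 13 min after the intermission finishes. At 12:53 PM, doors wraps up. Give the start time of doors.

The opening act starts at 12:53 PM − 197 min = 9:36 AM.
So the intermission ends at 9:36 AM.
Doors starts at 9:36 AM + 133 min = 11:49 AM.

11:49 AM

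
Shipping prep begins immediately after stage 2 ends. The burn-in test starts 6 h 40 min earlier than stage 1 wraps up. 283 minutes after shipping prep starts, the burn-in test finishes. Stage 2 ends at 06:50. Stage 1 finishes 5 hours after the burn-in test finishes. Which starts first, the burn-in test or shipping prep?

Shipping prep starts at 06:50.
The burn-in test ends at 06:50 + 283 min = 11:33.
Stage 1 ends at 11:33 + 300 min = 16:33.
The burn-in test starts at 16:33 − 400 min = 09:53.
The burn-in test starts at 09:53 and shipping prep starts at 06:50, so shipping prep is first.

shipping prep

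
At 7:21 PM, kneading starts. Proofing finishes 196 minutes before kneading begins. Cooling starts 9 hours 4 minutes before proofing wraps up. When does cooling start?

Proofing ends at 7:21 PM − 196 min = 4:05 PM.
Cooling starts at 4:05 PM − 544 min = 7:01 AM.

7:01 AM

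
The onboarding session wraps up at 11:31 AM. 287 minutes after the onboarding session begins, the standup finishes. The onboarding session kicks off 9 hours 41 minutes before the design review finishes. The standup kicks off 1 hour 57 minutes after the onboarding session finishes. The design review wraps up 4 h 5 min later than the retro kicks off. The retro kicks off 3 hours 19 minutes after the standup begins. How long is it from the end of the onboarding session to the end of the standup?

267 minutes

The standup starts at 11:31 AM + 117 min = 1:28 PM.
The retro starts at 1:28 PM + 199 min = 4:47 PM.
The design review ends at 4:47 PM + 245 min = 8:52 PM.
The onboarding session starts at 8:52 PM − 581 min = 11:11 AM.
The standup ends at 11:11 AM + 287 min = 3:58 PM.
From 11:31 AM to 3:58 PM is 267 minutes.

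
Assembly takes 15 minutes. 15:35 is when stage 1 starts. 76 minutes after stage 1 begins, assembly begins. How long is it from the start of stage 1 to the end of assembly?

91 minutes

Assembly starts at 15:35 + 76 min = 16:51.
Assembly ends at 16:51 + 15 min = 17:06.
From 15:35 to 17:06 is 91 minutes.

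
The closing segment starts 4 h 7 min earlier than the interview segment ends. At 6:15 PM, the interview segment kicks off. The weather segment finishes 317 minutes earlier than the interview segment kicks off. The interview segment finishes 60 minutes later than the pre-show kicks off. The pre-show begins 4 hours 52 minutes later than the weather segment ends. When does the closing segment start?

2:43 PM

The weather segment ends at 6:15 PM − 317 min = 12:58 PM.
The pre-show starts at 12:58 PM + 292 min = 5:50 PM.
The interview segment ends at 5:50 PM + 60 min = 6:50 PM.
The closing segment starts at 6:50 PM − 247 min = 2:43 PM.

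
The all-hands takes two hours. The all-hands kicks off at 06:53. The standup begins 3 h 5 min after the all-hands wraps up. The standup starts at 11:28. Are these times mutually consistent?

No

The all-hands ends at 06:53 + 120 min = 08:53.
The standup starts at 08:53 + 185 min = 11:58.
But the standup is also said to start at 11:28 — a 30-minute conflict.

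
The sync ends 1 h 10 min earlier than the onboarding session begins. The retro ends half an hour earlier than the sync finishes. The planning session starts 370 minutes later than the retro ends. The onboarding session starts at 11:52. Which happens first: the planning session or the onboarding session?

the onboarding session

The sync ends at 11:52 − 70 min = 10:42.
The retro ends at 10:42 − 30 min = 10:12.
The planning session starts at 10:12 + 370 min = 16:22.
The planning session starts at 16:22 and the onboarding session starts at 11:52, so the onboarding session is first.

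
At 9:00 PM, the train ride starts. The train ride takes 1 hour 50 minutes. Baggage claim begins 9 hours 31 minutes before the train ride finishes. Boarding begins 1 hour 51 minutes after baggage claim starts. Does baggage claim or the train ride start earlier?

baggage claim

The train ride ends at 9:00 PM + 110 min = 10:50 PM.
Baggage claim starts at 10:50 PM − 571 min = 1:19 PM.
Baggage claim starts at 1:19 PM and the train ride starts at 9:00 PM, so baggage claim is first.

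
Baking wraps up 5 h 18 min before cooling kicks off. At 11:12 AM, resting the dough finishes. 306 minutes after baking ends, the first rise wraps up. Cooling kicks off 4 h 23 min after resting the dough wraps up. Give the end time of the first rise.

Cooling starts at 11:12 AM + 263 min = 3:35 PM.
Baking ends at 3:35 PM − 318 min = 10:17 AM.
The first rise ends at 10:17 AM + 306 min = 3:23 PM.

3:23 PM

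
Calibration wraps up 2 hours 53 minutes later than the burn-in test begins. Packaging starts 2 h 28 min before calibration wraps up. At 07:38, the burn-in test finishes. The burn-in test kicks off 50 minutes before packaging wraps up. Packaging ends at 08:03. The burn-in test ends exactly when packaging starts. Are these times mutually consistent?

The burn-in test starts at 08:03 − 50 min = 07:13.
Calibration ends at 07:13 + 173 min = 10:06.
Packaging starts at 10:06 − 148 min = 07:38.
So the burn-in test ends at 07:38.
That matches the stated 07:38, so the schedule is consistent.

Yes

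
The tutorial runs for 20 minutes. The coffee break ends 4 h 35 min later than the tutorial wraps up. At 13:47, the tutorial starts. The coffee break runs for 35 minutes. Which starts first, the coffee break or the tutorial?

The tutorial ends at 13:47 + 20 min = 14:07.
The coffee break ends at 14:07 + 275 min = 18:42.
The coffee break starts at 18:42 − 35 min = 18:07.
The coffee break starts at 18:07 and the tutorial starts at 13:47, so the tutorial is first.

the tutorial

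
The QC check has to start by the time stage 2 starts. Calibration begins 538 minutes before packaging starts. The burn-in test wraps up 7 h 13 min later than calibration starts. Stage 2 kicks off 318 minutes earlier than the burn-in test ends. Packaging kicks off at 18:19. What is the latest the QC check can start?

Calibration starts at 18:19 − 538 min = 09:21.
The burn-in test ends at 09:21 + 433 min = 16:34.
Stage 2 starts at 16:34 − 318 min = 11:16.
The QC check is bounded by stage 2, so the latest it can start is 11:16.

11:16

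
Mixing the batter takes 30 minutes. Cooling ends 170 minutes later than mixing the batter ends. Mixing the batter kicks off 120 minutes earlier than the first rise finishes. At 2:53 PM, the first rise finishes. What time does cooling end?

4:13 PM

Mixing the batter starts at 2:53 PM − 120 min = 12:53 PM.
Mixing the batter ends at 12:53 PM + 30 min = 1:23 PM.
Cooling ends at 1:23 PM + 170 min = 4:13 PM.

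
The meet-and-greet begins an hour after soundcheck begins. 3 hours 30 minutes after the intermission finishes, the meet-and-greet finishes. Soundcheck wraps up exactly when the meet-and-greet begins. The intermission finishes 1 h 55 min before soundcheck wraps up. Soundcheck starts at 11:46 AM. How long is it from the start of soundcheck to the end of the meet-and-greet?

The meet-and-greet starts at 11:46 AM + 60 min = 12:46 PM.
So soundcheck ends at 12:46 PM.
The intermission ends at 12:46 PM − 115 min = 10:51 AM.
The meet-and-greet ends at 10:51 AM + 210 min = 2:21 PM.
From 11:46 AM to 2:21 PM is 2 h 35 min.

2 h 35 min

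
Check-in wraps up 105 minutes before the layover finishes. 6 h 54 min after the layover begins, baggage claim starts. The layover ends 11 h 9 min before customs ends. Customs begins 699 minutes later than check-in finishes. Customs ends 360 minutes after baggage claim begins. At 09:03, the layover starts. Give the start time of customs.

Baggage claim starts at 09:03 + 414 min = 15:57.
Customs ends at 15:57 + 360 min = 21:57.
The layover ends at 21:57 − 669 min = 10:48.
Check-in ends at 10:48 − 105 min = 09:03.
Customs starts at 09:03 + 699 min = 20:42.

20:42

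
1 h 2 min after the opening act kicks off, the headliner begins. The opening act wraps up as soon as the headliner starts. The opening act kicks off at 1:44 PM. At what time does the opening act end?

The headliner starts at 1:44 PM + 62 min = 2:46 PM.
So the opening act ends at 2:46 PM.

2:46 PM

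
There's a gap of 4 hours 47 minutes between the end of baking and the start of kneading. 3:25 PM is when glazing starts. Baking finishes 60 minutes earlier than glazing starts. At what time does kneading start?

Baking ends at 3:25 PM − 60 min = 2:25 PM.
Kneading starts at 2:25 PM + 287 min = 7:12 PM.

7:12 PM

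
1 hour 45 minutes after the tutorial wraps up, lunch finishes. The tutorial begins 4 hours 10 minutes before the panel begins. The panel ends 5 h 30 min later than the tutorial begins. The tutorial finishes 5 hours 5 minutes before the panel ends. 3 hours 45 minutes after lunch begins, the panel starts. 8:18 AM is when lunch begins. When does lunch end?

10:03 AM

The panel starts at 8:18 AM + 225 min = 12:03 PM.
The tutorial starts at 12:03 PM − 250 min = 7:53 AM.
The panel ends at 7:53 AM + 330 min = 1:23 PM.
The tutorial ends at 1:23 PM − 305 min = 8:18 AM.
Lunch ends at 8:18 AM + 105 min = 10:03 AM.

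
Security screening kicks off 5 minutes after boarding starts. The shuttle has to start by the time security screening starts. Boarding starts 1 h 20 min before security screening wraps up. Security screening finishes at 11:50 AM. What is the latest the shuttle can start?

Boarding starts at 11:50 AM − 80 min = 10:30 AM.
Security screening starts at 10:30 AM + 5 min = 10:35 AM.
The shuttle is bounded by security screening, so the latest it can start is 10:35 AM.

10:35 AM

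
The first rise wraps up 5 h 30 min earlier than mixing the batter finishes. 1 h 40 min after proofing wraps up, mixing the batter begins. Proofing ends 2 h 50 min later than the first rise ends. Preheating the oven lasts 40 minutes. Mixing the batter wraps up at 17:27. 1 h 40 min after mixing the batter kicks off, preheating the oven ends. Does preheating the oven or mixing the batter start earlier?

The first rise ends at 17:27 − 330 min = 11:57.
Proofing ends at 11:57 + 170 min = 14:47.
Mixing the batter starts at 14:47 + 100 min = 16:27.
Preheating the oven ends at 16:27 + 100 min = 18:07.
Preheating the oven starts at 18:07 − 40 min = 17:27.
Preheating the oven starts at 17:27 and mixing the batter starts at 16:27, so mixing the batter is first.

mixing the batter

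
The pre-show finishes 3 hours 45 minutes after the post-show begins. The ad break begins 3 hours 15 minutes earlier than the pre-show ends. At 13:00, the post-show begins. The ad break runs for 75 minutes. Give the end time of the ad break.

14:45

The pre-show ends at 13:00 + 225 min = 16:45.
The ad break starts at 16:45 − 195 min = 13:30.
The ad break ends at 13:30 + 75 min = 14:45.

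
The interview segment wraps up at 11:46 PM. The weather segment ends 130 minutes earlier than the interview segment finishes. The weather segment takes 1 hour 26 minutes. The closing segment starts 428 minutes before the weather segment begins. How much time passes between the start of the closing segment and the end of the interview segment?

10 h 44 min

The weather segment ends at 11:46 PM − 130 min = 9:36 PM.
The weather segment starts at 9:36 PM − 86 min = 8:10 PM.
The closing segment starts at 8:10 PM − 428 min = 1:02 PM.
From 1:02 PM to 11:46 PM is 10 h 44 min.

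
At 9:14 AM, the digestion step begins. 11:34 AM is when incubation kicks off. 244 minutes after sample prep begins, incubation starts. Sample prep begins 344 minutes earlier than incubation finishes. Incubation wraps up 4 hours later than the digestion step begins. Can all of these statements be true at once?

Incubation ends at 9:14 AM + 240 min = 1:14 PM.
Sample prep starts at 1:14 PM − 344 min = 7:30 AM.
Incubation starts at 7:30 AM + 244 min = 11:34 AM.
That matches the stated 11:34 AM, so the schedule is consistent.

Yes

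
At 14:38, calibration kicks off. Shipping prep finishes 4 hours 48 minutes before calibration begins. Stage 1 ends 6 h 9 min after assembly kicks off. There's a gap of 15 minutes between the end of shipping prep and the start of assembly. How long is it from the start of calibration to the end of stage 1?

96 minutes

Shipping prep ends at 14:38 − 288 min = 09:50.
Assembly starts at 09:50 + 15 min = 10:05.
Stage 1 ends at 10:05 + 369 min = 16:14.
From 14:38 to 16:14 is 96 minutes.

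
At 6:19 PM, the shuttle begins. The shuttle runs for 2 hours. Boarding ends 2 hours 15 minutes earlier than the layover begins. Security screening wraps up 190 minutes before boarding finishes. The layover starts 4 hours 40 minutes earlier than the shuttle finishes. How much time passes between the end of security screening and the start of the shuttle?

485 minutes

The shuttle ends at 6:19 PM + 120 min = 8:19 PM.
The layover starts at 8:19 PM − 280 min = 3:39 PM.
Boarding ends at 3:39 PM − 135 min = 1:24 PM.
Security screening ends at 1:24 PM − 190 min = 10:14 AM.
From 10:14 AM to 6:19 PM is 485 minutes.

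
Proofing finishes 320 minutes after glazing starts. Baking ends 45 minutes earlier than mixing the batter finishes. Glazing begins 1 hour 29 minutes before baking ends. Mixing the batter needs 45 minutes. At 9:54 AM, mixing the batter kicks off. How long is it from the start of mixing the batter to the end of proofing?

231 minutes

Mixing the batter ends at 9:54 AM + 45 min = 10:39 AM.
Baking ends at 10:39 AM − 45 min = 9:54 AM.
Glazing starts at 9:54 AM − 89 min = 8:25 AM.
Proofing ends at 8:25 AM + 320 min = 1:45 PM.
From 9:54 AM to 1:45 PM is 231 minutes.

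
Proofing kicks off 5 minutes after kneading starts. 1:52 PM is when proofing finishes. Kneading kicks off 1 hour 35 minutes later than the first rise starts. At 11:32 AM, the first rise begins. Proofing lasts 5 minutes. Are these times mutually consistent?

No

Kneading starts at 11:32 AM + 95 min = 1:07 PM.
Proofing starts at 1:07 PM + 5 min = 1:12 PM.
Proofing ends at 1:12 PM + 5 min = 1:17 PM.
But proofing is also said to end at 1:52 PM — a 35-minute conflict.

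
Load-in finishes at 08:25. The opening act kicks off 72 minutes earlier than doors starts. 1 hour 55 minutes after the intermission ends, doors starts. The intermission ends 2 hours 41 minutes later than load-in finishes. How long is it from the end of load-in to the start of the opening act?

3 h 24 min

The intermission ends at 08:25 + 161 min = 11:06.
Doors starts at 11:06 + 115 min = 13:01.
The opening act starts at 13:01 − 72 min = 11:49.
From 08:25 to 11:49 is 3 h 24 min.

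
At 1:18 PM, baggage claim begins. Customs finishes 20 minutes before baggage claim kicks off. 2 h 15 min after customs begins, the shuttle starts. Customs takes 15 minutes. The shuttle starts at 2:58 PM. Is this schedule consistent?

Customs ends at 1:18 PM − 20 min = 12:58 PM.
Customs starts at 12:58 PM − 15 min = 12:43 PM.
The shuttle starts at 12:43 PM + 135 min = 2:58 PM.
That matches the stated 2:58 PM, so the schedule is consistent.

Yes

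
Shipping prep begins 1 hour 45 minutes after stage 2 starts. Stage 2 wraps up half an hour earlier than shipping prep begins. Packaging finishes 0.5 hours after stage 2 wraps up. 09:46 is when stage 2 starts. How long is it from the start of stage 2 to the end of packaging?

Shipping prep starts at 09:46 + 105 min = 11:31.
Stage 2 ends at 11:31 − 30 min = 11:01.
Packaging ends at 11:01 + 30 min = 11:31.
From 09:46 to 11:31 is 1 h 45 min.

1 h 45 min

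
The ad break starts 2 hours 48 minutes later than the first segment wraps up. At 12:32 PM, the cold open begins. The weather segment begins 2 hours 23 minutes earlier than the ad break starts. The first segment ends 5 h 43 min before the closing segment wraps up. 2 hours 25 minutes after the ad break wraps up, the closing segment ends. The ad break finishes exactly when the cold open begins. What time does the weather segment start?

9:39 AM

The ad break ends at 12:32 PM.
The closing segment ends at 12:32 PM + 145 min = 2:57 PM.
The first segment ends at 2:57 PM − 343 min = 9:14 AM.
The ad break starts at 9:14 AM + 168 min = 12:02 PM.
The weather segment starts at 12:02 PM − 143 min = 9:39 AM.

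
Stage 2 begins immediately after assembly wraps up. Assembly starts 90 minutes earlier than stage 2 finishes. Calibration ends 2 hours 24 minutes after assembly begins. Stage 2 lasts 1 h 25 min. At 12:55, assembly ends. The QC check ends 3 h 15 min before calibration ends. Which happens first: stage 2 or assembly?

assembly

Stage 2 starts at 12:55.
Stage 2 ends at 12:55 + 85 min = 14:20.
Assembly starts at 14:20 − 90 min = 12:50.
Stage 2 starts at 12:55 and assembly starts at 12:50, so assembly is first.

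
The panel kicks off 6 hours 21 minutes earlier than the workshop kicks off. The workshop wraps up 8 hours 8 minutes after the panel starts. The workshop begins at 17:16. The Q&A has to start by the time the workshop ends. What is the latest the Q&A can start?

19:03

The panel starts at 17:16 − 381 min = 10:55.
The workshop ends at 10:55 + 488 min = 19:03.
The Q&A is bounded by the workshop, so the latest it can start is 19:03.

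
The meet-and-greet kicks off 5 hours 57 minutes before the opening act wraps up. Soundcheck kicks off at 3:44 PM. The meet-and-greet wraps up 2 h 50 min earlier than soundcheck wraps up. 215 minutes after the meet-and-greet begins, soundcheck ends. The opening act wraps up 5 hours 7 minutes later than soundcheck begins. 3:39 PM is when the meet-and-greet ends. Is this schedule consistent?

Yes

The opening act ends at 3:44 PM + 307 min = 8:51 PM.
The meet-and-greet starts at 8:51 PM − 357 min = 2:54 PM.
Soundcheck ends at 2:54 PM + 215 min = 6:29 PM.
The meet-and-greet ends at 6:29 PM − 170 min = 3:39 PM.
That matches the stated 3:39 PM, so the schedule is consistent.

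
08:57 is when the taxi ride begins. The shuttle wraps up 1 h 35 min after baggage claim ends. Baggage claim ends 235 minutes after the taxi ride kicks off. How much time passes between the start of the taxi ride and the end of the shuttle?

Baggage claim ends at 08:57 + 235 min = 12:52.
The shuttle ends at 12:52 + 95 min = 14:27.
From 08:57 to 14:27 is 5.5 hours.

5.5 hours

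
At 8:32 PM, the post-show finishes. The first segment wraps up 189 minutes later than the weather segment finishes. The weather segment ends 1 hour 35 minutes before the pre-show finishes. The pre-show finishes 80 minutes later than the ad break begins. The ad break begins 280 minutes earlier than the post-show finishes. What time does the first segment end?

6:46 PM

The ad break starts at 8:32 PM − 280 min = 3:52 PM.
The pre-show ends at 3:52 PM + 80 min = 5:12 PM.
The weather segment ends at 5:12 PM − 95 min = 3:37 PM.
The first segment ends at 3:37 PM + 189 min = 6:46 PM.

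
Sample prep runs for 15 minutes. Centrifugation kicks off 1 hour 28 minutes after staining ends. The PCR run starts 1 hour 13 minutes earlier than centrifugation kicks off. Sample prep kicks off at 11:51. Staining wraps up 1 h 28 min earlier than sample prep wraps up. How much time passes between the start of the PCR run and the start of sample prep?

58 minutes

Sample prep ends at 11:51 + 15 min = 12:06.
Staining ends at 12:06 − 88 min = 10:38.
Centrifugation starts at 10:38 + 88 min = 12:06.
The PCR run starts at 12:06 − 73 min = 10:53.
From 10:53 to 11:51 is 58 minutes.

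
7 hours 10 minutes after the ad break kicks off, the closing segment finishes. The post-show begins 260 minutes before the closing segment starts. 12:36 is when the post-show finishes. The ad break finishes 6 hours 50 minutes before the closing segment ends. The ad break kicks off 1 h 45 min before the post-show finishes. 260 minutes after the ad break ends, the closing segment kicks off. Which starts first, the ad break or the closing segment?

the ad break

The ad break starts at 12:36 − 105 min = 10:51.
The closing segment ends at 10:51 + 430 min = 18:01.
The ad break ends at 18:01 − 410 min = 11:11.
The closing segment starts at 11:11 + 260 min = 15:31.
The ad break starts at 10:51 and the closing segment starts at 15:31, so the ad break is first.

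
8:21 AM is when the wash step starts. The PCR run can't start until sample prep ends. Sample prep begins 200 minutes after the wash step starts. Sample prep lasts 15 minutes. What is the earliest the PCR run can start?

Sample prep starts at 8:21 AM + 200 min = 11:41 AM.
Sample prep ends at 11:41 AM + 15 min = 11:56 AM.
The PCR run is bounded by sample prep, so the earliest it can start is 11:56 AM.

11:56 AM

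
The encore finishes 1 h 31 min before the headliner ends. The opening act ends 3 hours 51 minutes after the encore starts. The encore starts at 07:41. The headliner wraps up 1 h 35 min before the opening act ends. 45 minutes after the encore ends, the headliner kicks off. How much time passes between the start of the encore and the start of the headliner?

90 minutes

The opening act ends at 07:41 + 231 min = 11:32.
The headliner ends at 11:32 − 95 min = 09:57.
The encore ends at 09:57 − 91 min = 08:26.
The headliner starts at 08:26 + 45 min = 09:11.
From 07:41 to 09:11 is 90 minutes.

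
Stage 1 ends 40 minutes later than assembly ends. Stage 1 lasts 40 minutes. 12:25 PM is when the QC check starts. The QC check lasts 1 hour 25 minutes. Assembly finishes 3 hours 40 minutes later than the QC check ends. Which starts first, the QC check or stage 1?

the QC check

The QC check ends at 12:25 PM + 85 min = 1:50 PM.
Assembly ends at 1:50 PM + 220 min = 5:30 PM.
Stage 1 ends at 5:30 PM + 40 min = 6:10 PM.
Stage 1 starts at 6:10 PM − 40 min = 5:30 PM.
The QC check starts at 12:25 PM and stage 1 starts at 5:30 PM, so the QC check is first.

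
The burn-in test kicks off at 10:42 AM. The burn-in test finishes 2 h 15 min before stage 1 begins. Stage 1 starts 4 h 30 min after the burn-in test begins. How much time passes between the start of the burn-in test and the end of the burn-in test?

2 hours 15 minutes

Stage 1 starts at 10:42 AM + 270 min = 3:12 PM.
The burn-in test ends at 3:12 PM − 135 min = 12:57 PM.
From 10:42 AM to 12:57 PM is 2 hours 15 minutes.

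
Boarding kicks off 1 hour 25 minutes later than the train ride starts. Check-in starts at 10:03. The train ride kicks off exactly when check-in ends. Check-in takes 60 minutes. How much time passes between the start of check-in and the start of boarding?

Check-in ends at 10:03 + 60 min = 11:03.
So the train ride starts at 11:03.
Boarding starts at 11:03 + 85 min = 12:28.
From 10:03 to 12:28 is 145 minutes.

145 minutes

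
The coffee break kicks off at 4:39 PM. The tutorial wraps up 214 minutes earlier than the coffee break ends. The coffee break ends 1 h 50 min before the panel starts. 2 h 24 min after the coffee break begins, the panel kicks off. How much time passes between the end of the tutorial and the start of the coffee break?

180 minutes

The panel starts at 4:39 PM + 144 min = 7:03 PM.
The coffee break ends at 7:03 PM − 110 min = 5:13 PM.
The tutorial ends at 5:13 PM − 214 min = 1:39 PM.
From 1:39 PM to 4:39 PM is 180 minutes.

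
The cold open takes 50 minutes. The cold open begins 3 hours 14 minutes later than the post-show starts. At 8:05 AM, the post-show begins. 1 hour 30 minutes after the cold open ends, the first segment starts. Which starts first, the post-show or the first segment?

The cold open starts at 8:05 AM + 194 min = 11:19 AM.
The cold open ends at 11:19 AM + 50 min = 12:09 PM.
The first segment starts at 12:09 PM + 90 min = 1:39 PM.
The post-show starts at 8:05 AM and the first segment starts at 1:39 PM, so the post-show is first.

the post-show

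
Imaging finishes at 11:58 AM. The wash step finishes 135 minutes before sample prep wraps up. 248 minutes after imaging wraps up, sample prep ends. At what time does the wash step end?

1:51 PM

Sample prep ends at 11:58 AM + 248 min = 4:06 PM.
The wash step ends at 4:06 PM − 135 min = 1:51 PM.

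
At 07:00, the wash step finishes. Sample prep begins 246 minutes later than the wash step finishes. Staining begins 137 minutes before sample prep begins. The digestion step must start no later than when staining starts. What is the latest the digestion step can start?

08:49

Sample prep starts at 07:00 + 246 min = 11:06.
Staining starts at 11:06 − 137 min = 08:49.
The digestion step is bounded by staining, so the latest it can start is 08:49.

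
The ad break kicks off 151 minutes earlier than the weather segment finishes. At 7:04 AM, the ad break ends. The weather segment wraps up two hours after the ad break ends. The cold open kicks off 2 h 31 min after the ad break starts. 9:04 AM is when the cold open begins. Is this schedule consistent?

The weather segment ends at 7:04 AM + 120 min = 9:04 AM.
The ad break starts at 9:04 AM − 151 min = 6:33 AM.
The cold open starts at 6:33 AM + 151 min = 9:04 AM.
That matches the stated 9:04 AM, so the schedule is consistent.

Yes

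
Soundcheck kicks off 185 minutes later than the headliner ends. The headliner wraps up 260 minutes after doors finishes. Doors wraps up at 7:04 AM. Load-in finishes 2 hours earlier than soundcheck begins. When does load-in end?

The headliner ends at 7:04 AM + 260 min = 11:24 AM.
Soundcheck starts at 11:24 AM + 185 min = 2:29 PM.
Load-in ends at 2:29 PM − 120 min = 12:29 PM.

12:29 PM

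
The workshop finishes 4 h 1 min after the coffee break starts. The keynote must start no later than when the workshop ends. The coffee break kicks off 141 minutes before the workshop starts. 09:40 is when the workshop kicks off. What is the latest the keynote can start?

11:20

The coffee break starts at 09:40 − 141 min = 07:19.
The workshop ends at 07:19 + 241 min = 11:20.
The keynote is bounded by the workshop, so the latest it can start is 11:20.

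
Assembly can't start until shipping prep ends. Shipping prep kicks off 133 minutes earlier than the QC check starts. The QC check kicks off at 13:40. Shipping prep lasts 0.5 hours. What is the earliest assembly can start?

Shipping prep starts at 13:40 − 133 min = 11:27.
Shipping prep ends at 11:27 + 30 min = 11:57.
Assembly is bounded by shipping prep, so the earliest it can start is 11:57.

11:57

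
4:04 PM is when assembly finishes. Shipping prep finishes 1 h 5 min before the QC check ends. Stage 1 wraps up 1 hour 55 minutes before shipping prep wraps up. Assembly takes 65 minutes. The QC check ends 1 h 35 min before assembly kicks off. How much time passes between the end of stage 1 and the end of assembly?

5 hours 40 minutes

Assembly starts at 4:04 PM − 65 min = 2:59 PM.
The QC check ends at 2:59 PM − 95 min = 1:24 PM.
Shipping prep ends at 1:24 PM − 65 min = 12:19 PM.
Stage 1 ends at 12:19 PM − 115 min = 10:24 AM.
From 10:24 AM to 4:04 PM is 5 hours 40 minutes.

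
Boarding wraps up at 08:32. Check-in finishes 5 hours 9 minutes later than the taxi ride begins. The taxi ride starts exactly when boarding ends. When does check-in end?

13:41

The taxi ride starts at 08:32.
Check-in ends at 08:32 + 309 min = 13:41.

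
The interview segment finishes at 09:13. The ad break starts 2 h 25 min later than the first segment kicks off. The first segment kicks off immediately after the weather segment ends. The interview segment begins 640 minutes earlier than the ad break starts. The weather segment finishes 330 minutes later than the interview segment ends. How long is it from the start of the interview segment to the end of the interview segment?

The weather segment ends at 09:13 + 330 min = 14:43.
So the first segment starts at 14:43.
The ad break starts at 14:43 + 145 min = 17:08.
The interview segment starts at 17:08 − 640 min = 06:28.
From 06:28 to 09:13 is 165 minutes.

165 minutes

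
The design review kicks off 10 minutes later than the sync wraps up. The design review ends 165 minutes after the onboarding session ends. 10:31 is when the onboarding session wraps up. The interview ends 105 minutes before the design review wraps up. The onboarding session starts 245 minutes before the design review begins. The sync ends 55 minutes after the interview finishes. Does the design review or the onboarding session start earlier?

The design review ends at 10:31 + 165 min = 13:16.
The interview ends at 13:16 − 105 min = 11:31.
The sync ends at 11:31 + 55 min = 12:26.
The design review starts at 12:26 + 10 min = 12:36.
The onboarding session starts at 12:36 − 245 min = 08:31.
The design review starts at 12:36 and the onboarding session starts at 08:31, so the onboarding session is first.

the onboarding session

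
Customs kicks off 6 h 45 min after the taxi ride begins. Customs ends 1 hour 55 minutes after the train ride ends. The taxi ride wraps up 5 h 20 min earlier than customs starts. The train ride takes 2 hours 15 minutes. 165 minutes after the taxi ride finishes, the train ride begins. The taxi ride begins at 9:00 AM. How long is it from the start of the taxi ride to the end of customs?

8 h 20 min

Customs starts at 9:00 AM + 405 min = 3:45 PM.
The taxi ride ends at 3:45 PM − 320 min = 10:25 AM.
The train ride starts at 10:25 AM + 165 min = 1:10 PM.
The train ride ends at 1:10 PM + 135 min = 3:25 PM.
Customs ends at 3:25 PM + 115 min = 5:20 PM.
From 9:00 AM to 5:20 PM is 8 h 20 min.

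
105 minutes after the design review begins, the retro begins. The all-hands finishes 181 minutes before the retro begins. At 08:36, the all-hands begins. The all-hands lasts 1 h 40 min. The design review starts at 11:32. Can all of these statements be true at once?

Yes

The retro starts at 11:32 + 105 min = 13:17.
The all-hands ends at 13:17 − 181 min = 10:16.
The all-hands starts at 10:16 − 100 min = 08:36.
That matches the stated 08:36, so the schedule is consistent.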